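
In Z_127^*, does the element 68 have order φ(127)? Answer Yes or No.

φ(127) = 127 − 1 = 126 = 2 · 3^2 · 7.
An element g generates (Z/127Z)^× iff g^(126/q) ≢ 1 (mod 127) for each prime q ∈ {2, 3, 7}.
68^63 ≡ 1 (mod 127)  [q = 2: ≡ 1 ✗]
68^42 ≡ 19 (mod 127)  [q = 3: ≢ 1 ✓]
68^18 ≡ 1 (mod 127)  [q = 7: ≡ 1 ✗]
68^63 ≡ 1 shows ord(68) | 63, strictly less than φ(127); not a primitive root.

No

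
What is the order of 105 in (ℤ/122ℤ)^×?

Since 105 ∈ (Z/122Z)^×, its order divides φ(122) = φ(2)·φ(61) = 1·60 = 60 = 2^2 · 3 · 5.
Divisors of 60: 1, 2, 3, 4, 5, 6, 10, 12, 15, 20, 30, 60.
Test each divisor d:
105^1 ≡ 105 (mod 122)
105^2 ≡ 45 (mod 122)
105^3 ≡ 89 (mod 122)
105^4 ≡ 73 (mod 122)
105^5 ≡ 101 (mod 122)
105^6 ≡ 113 (mod 122)
105^10 ≡ 75 (mod 122)
105^12 ≡ 81 (mod 122)
105^15 ≡ 11 (mod 122)
105^20 ≡ 13 (mod 122)
105^30 ≡ 121 (mod 122)
105^60 ≡ 1 (mod 122) ✓
Hence ord(105) = 60.

60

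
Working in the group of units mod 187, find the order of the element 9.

40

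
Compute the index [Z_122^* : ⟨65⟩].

2

By Lagrange's theorem, ord_122(65) divides φ(122) = φ(2)·φ(61) = 1·60 = 60 = 2^2 · 3 · 5.
Divisors of 60: 1, 2, 3, 4, 5, 6, 10, 12, 15, 20, 30, 60.
Check 65^d mod 122 for each divisor in increasing order:
65^1 ≡ 65 (mod 122)
65^2 ≡ 77 (mod 122)
65^3 ≡ 3 (mod 122)
65^4 ≡ 73 (mod 122)
65^5 ≡ 109 (mod 122)
65^6 ≡ 9 (mod 122)
65^10 ≡ 47 (mod 122)
65^12 ≡ 81 (mod 122)
65^15 ≡ 121 (mod 122)
65^20 ≡ 13 (mod 122)
65^30 ≡ 1 (mod 122) ✓
So ord_122(65) = 30, hence |⟨65⟩| = 30.
Index = |(Z/122Z)^×| / |⟨65⟩| = 60 / 30 = 2.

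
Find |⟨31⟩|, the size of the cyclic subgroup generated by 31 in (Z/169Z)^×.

By Lagrange's theorem, ord_169(31) divides φ(169) = φ(13^2) = 13·(13−1) = 156 = 2^2 · 3 · 13.
Divisors of 156: 1, 2, 3, 4, 6, 12, 13, 26, 39, 52, 78, 156.
Check 31^d mod 169 for each divisor in increasing order:
31^1 ≡ 31
31^2 ≡ 116
31^3 ≡ 47
31^4 ≡ 105
31^6 ≡ 12
31^12 ≡ 144
31^13 ≡ 70
31^26 ≡ 168
31^39 ≡ 99
31^52 ≡ 1
Therefore the multiplicative order of 31 modulo 169 is 52.

52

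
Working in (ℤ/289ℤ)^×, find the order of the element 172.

136

ord(172) | φ(289) = φ(17^2) = 17·(17−1) = 272 = 2^4 · 17.
Divisors of 272: 1, 2, 4, 8, 16, 17, 34, 68, 136, 272.
Check 172^d mod 289 for each divisor in increasing order:
172^1 ≡ 172 (mod 289)
172^2 ≡ 106 (mod 289)
172^4 ≡ 254 (mod 289)
172^8 ≡ 69 (mod 289)
172^16 ≡ 137 (mod 289)
172^17 ≡ 155 (mod 289)
172^34 ≡ 38 (mod 289)
172^68 ≡ 288 (mod 289)
172^136 ≡ 1 (mod 289) ✓
So ord_289(172) = 136.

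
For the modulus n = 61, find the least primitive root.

φ(61) = 61 − 1 = 60 = 2^2 · 3 · 5.
g is a primitive root iff g^(60/q) ≢ 1 (mod 61) for each prime q ∈ {2, 3, 5}.
g = 2: 2^30 ≡ 60; 2^20 ≡ 47; 2^12 ≡ 9 — none is 1, so 2 is a primitive root.
Hence the least primitive root of 61 is 2.

2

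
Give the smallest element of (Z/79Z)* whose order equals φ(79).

3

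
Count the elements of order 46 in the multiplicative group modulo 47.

22

φ(47) = 47 − 1 = 46 = 2 · 23.
(Z/47Z)^× is cyclic (|G| = 46); a cyclic group of order m has exactly φ(d) elements of each order d | m, and none otherwise.
46 = 2 · 23 divides 46, and φ(46) = 22.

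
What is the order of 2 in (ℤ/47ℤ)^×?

By Lagrange's theorem, ord_47(2) divides φ(47) = 47 − 1 = 46 = 2 · 23.
Divisors of 46: 1, 2, 23, 46.
Check 2^d mod 47 for each divisor in increasing order:
2^1 ≡ 2
2^2 ≡ 4
2^23 ≡ 1
So ord_47(2) = 23.

23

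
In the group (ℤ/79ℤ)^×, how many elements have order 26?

φ(79) = 79 − 1 = 78 = 2 · 3 · 13.
In a cyclic group of order 78, there are φ(d) elements of order d for each divisor d of 78, and zero for non-divisors.
26 = 2 · 13 divides 78, and φ(26) = 12.

12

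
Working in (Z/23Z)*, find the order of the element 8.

Since 8 ∈ (Z/23Z)^×, its order divides φ(23) = 23 − 1 = 22 = 2 · 11.
Divisors of 22: 1, 2, 11, 22.
Compute 8^d (mod 23) for the divisors d until we hit 1:
8^1 ≡ 8 (mod 23)
8^2 ≡ 18 (mod 23)
8^11 ≡ 1 (mod 23) ✓
Hence ord(8) = 11.

11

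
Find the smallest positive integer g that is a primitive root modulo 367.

φ(367) = 367 − 1 = 366 = 2 · 3 · 61.
Test candidates g = 2, 3, … against the prime factors q ∈ {2, 3, 61} of φ(367): g is a generator iff g^(366/q) ≢ 1 for every such q.
g = 2: 2^183 ≡ 1 — hits 1, so not a primitive root.
g = 3: 3^183 ≡ 366; 3^122 ≡ 1 — hits 1, so not a primitive root.
g = 4: 4^183 ≡ 1 — hits 1, so not a primitive root.
g = 5: 5^183 ≡ 366; 5^122 ≡ 1 — hits 1, so not a primitive root.
g = 6: 6^183 ≡ 366; 6^122 ≡ 283; 6^6 ≡ 47 — none is 1, so 6 is a primitive root.
The smallest primitive root modulo 367 is 6.

6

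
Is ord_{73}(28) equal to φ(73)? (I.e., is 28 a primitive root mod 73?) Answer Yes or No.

φ(73) = 73 − 1 = 72 = 2^3 · 3^2.
An element g generates (Z/73Z)^× iff g^(72/q) ≢ 1 (mod 73) for each prime q ∈ {2, 3}.
28^36 ≡ 72 (mod 73)  [q = 2: ≢ 1 ✓]
28^24 ≡ 8 (mod 73)  [q = 3: ≢ 1 ✓]
None equal 1, so ord_73(28) = 72: 28 is a primitive root.

Yes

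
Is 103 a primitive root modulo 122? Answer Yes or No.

φ(122) = φ(2)·φ(61) = 1·60 = 60 = 2^2 · 3 · 5.
Test 103^(60/q) mod 122 for each prime factor q of 60:
103^30 ≡ 1 (mod 122)  [q = 2: ≡ 1 ✗]
103^20 ≡ 13 (mod 122)  [q = 3: ≢ 1 ✓]
103^12 ≡ 9 (mod 122)  [q = 5: ≢ 1 ✓]
The check at q = 2 fails, so 103 generates a proper subgroup.

No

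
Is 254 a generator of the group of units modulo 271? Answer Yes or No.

φ(271) = 271 − 1 = 270 = 2 · 3^3 · 5.
An element g generates (Z/271Z)^× iff g^(270/q) ≢ 1 (mod 271) for each prime q ∈ {2, 3, 5}.
254^135 ≡ 270 (mod 271)  [q = 2: ≢ 1 ✓]
254^90 ≡ 28 (mod 271)  [q = 3: ≢ 1 ✓]
254^54 ≡ 244 (mod 271)  [q = 5: ≢ 1 ✓]
Every test exponent gives a nontrivial residue, hence 254 generates the full group.

Yes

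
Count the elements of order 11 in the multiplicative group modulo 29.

0

φ(29) = 29 − 1 = 28 = 2^2 · 7.
In a cyclic group of order 28, there are φ(d) elements of order d for each divisor d of 28, and zero for non-divisors.
11 does not divide 28, so no element of (Z/29Z)^× has order 11.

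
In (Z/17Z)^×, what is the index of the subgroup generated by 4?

The order of 4 must divide φ(17) = 17 − 1 = 16 = 2^4.
Divisors of 16: 1, 2, 4, 8, 16.
Evaluate successive powers at the divisors of 16:
4^1 ≡ 4 (mod 17)
4^2 ≡ 16 (mod 17)
4^4 ≡ 1 (mod 17) ✓
The order of 4 is 4, so the subgroup it generates has 4 elements.
The index is φ(17) / ord(4) = 16 / 4 = 4.

4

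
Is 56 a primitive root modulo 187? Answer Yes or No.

187 = 11 · 17 is a product of two distinct odd primes, so (Z/187Z)^× ≅ (Z/11Z)^× × (Z/17Z)^× is not cyclic.
No primitive root modulo 187 exists; in particular 56 is not one.

No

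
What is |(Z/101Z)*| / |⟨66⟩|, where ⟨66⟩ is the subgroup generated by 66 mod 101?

By Lagrange's theorem, ord_101(66) divides φ(101) = 101 − 1 = 100 = 2^2 · 5^2.
Divisors of 100: 1, 2, 4, 5, 10, 20, 25, 50, 100.
Test each divisor d:
66^1 ≡ 66 (mod 101)
66^2 ≡ 13 (mod 101)
66^4 ≡ 68 (mod 101)
66^5 ≡ 44 (mod 101)
66^10 ≡ 17 (mod 101)
66^20 ≡ 87 (mod 101)
66^25 ≡ 91 (mod 101)
66^50 ≡ 100 (mod 101)
66^100 ≡ 1 (mod 101) ✓
So ord_101(66) = 100, hence |⟨66⟩| = 100.
The index is φ(101) / ord(66) = 100 / 100 = 1.

1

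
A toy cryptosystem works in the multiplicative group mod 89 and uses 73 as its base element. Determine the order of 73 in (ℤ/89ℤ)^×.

ord(73) | φ(89) = 89 − 1 = 88 = 2^3 · 11.
Divisors of 88: 1, 2, 4, 8, 11, 22, 44, 88.
Evaluate successive powers at the divisors of 88:
73^1 ≡ 73 (mod 89)
73^2 ≡ 78 (mod 89)
73^4 ≡ 32 (mod 89)
73^8 ≡ 45 (mod 89)
73^11 ≡ 88 (mod 89)
73^22 ≡ 1 (mod 89) ✓
Hence ord(73) = 22.

22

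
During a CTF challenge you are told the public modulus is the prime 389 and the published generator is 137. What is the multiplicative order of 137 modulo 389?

194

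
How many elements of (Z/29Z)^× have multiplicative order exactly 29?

0

φ(29) = 29 − 1 = 28 = 2^2 · 7.
(Z/29Z)^× is cyclic (|G| = 28); a cyclic group of order m has exactly φ(d) elements of each order d | m, and none otherwise.
29 does not divide 28, so no element of (Z/29Z)^× has order 29.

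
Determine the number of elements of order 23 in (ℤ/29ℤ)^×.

φ(29) = 29 − 1 = 28 = 2^2 · 7.
In a cyclic group of order 28, there are φ(d) elements of order d for each divisor d of 28, and zero for non-divisors.
Here 28 is not a multiple of 23, so there are no elements of order 23.

0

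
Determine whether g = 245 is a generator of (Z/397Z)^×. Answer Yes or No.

Yes

φ(397) = 397 − 1 = 396 = 2^2 · 3^2 · 11.
It suffices to check that the order of 245 is not a proper divisor of 396: compute 245^(396/q) for q ∈ {2, 3, 11}.
245^198 ≡ 396 (mod 397)  [q = 2: ≢ 1 ✓]
245^132 ≡ 34 (mod 397)  [q = 3: ≢ 1 ✓]
245^36 ≡ 256 (mod 397)  [q = 11: ≢ 1 ✓]
All checks pass, so 245 has order 396 and is a primitive root modulo 397.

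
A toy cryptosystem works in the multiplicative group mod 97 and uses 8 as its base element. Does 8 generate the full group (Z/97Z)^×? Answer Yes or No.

No

φ(97) = 97 − 1 = 96 = 2^5 · 3.
An element g generates (Z/97Z)^× iff g^(96/q) ≢ 1 (mod 97) for each prime q ∈ {2, 3}.
8^48 ≡ 1 (mod 97)  [q = 2: ≡ 1 ✗]
8^32 ≡ 1 (mod 97)  [q = 3: ≡ 1 ✗]
The check at q = 2 fails, so 8 generates a proper subgroup.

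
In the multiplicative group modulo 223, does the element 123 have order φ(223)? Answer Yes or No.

Yes

φ(223) = 223 − 1 = 222 = 2 · 3 · 37.
Test 123^(222/q) mod 223 for each prime factor q of 222:
123^111 ≡ 222 (mod 223)  [q = 2: ≢ 1 ✓]
123^74 ≡ 183 (mod 223)  [q = 3: ≢ 1 ✓]
123^6 ≡ 164 (mod 223)  [q = 37: ≢ 1 ✓]
None equal 1, so ord_223(123) = 222: 123 is a primitive root.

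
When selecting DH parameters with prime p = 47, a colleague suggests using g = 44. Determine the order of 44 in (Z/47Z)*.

Since 44 ∈ (Z/47Z)^×, its order divides φ(47) = 47 − 1 = 46 = 2 · 23.
Divisors of 46: 1, 2, 23, 46.
Evaluate successive powers at the divisors of 46:
44^1 ≡ 44
44^2 ≡ 9
44^23 ≡ 46
44^46 ≡ 1
So ord_47(44) = 46.

46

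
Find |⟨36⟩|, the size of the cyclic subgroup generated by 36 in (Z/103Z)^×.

51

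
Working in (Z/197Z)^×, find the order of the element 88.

49

The order of 88 must divide φ(197) = 197 − 1 = 196 = 2^2 · 7^2.
Divisors of 196: 1, 2, 4, 7, 14, 28, 49, 98, 196.
Evaluate successive powers at the divisors of 196:
88^1 ≡ 88 (mod 197)
88^2 ≡ 61 (mod 197)
88^4 ≡ 175 (mod 197)
88^7 ≡ 104 (mod 197)
88^14 ≡ 178 (mod 197)
88^28 ≡ 164 (mod 197)
88^49 ≡ 1 (mod 197) ✓
The smallest such exponent is 49, so the order of 88 is 49.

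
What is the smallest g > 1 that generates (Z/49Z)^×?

φ(49) = φ(7^2) = 7·(7−1) = 42 = 2 · 3 · 7.
g is a primitive root iff g^(42/q) ≢ 1 (mod 49) for each prime q ∈ {2, 3, 7}.
g = 2: 2^21 ≡ 1 — hits 1, so not a primitive root.
g = 3: 3^21 ≡ 48; 3^14 ≡ 30; 3^6 ≡ 43 — none is 1, so 3 is a primitive root.
The smallest primitive root modulo 49 is 3.

3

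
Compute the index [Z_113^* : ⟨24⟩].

ord(24) | φ(113) = 113 − 1 = 112 = 2^4 · 7.
Divisors of 112: 1, 2, 4, 7, 8, 14, 16, 28, 56, 112.
Compute 24^d (mod 113) for the divisors d until we hit 1:
24^1 ≡ 24 (mod 113)
24^2 ≡ 11 (mod 113)
24^4 ≡ 8 (mod 113)
24^7 ≡ 78 (mod 113)
24^8 ≡ 64 (mod 113)
24^14 ≡ 95 (mod 113)
24^16 ≡ 28 (mod 113)
24^28 ≡ 98 (mod 113)
24^56 ≡ 112 (mod 113)
24^112 ≡ 1 (mod 113) ✓
The order of 24 is 112, so the subgroup it generates has 112 elements.
The index is φ(113) / ord(24) = 112 / 112 = 1.

1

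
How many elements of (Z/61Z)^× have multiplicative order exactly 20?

8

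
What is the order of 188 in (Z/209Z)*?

9

By Lagrange's theorem, ord_209(188) divides φ(209) = φ(11·19) = (11−1)·(19−1) = 10·18 = 180 = 2^2 · 3^2 · 5.
Divisors of 180: 1, 2, 3, 4, 5, 6, 9, 10, 12, 15, 18, 20, 30, 36, 45, 60, 90, 180.
Compute 188^d (mod 209) for the divisors d until we hit 1:
188^1 ≡ 188 (mod 209)
188^2 ≡ 23 (mod 209)
188^3 ≡ 144 (mod 209)
188^4 ≡ 111 (mod 209)
188^5 ≡ 177 (mod 209)
188^6 ≡ 45 (mod 209)
188^9 ≡ 1 (mod 209) ✓
Therefore the multiplicative order of 188 modulo 209 is 9.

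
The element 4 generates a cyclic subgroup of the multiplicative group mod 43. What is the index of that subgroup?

By Lagrange's theorem, ord_43(4) divides φ(43) = 43 − 1 = 42 = 2 · 3 · 7.
Divisors of 42: 1, 2, 3, 6, 7, 14, 21, 42.
Test each divisor d:
4^1 ≡ 4 (mod 43)
4^2 ≡ 16 (mod 43)
4^3 ≡ 21 (mod 43)
4^6 ≡ 11 (mod 43)
4^7 ≡ 1 (mod 43) ✓
Thus |⟨4⟩| = ord(4) = 7.
The index is φ(43) / ord(4) = 42 / 7 = 6.

6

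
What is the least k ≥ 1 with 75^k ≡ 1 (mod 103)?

By Lagrange's theorem, ord_103(75) divides φ(103) = 103 − 1 = 102 = 2 · 3 · 17.
Divisors of 102: 1, 2, 3, 6, 17, 34, 51, 102.
Check 75^d mod 103 for each divisor in increasing order:
75^1 ≡ 75
75^2 ≡ 63
75^3 ≡ 90
75^6 ≡ 66
75^17 ≡ 47
75^34 ≡ 46
75^51 ≡ 102
75^102 ≡ 1
So ord_103(75) = 102.

102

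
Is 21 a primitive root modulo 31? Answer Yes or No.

φ(31) = 31 − 1 = 30 = 2 · 3 · 5.
21 is a primitive root mod 31 iff 21^(φ(31)/q) ≢ 1 for every prime q | φ(31), i.e. q ∈ {2, 3, 5}.
21^15 ≡ 30 (mod 31)  [q = 2: ≢ 1 ✓]
21^10 ≡ 5 (mod 31)  [q = 3: ≢ 1 ✓]
21^6 ≡ 2 (mod 31)  [q = 5: ≢ 1 ✓]
All checks pass, so 21 has order 30 and is a primitive root modulo 31.

Yes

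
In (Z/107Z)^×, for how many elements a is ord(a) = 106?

φ(107) = 107 − 1 = 106 = 2 · 53.
In a cyclic group of order 106, there are φ(d) elements of order d for each divisor d of 106, and zero for non-divisors.
106 = 2 · 53 divides 106, and φ(106) = 52.

52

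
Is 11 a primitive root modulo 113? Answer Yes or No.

No

φ(113) = 113 − 1 = 112 = 2^4 · 7.
It suffices to check that the order of 11 is not a proper divisor of 112: compute 11^(112/q) for q ∈ {2, 7}.
11^56 ≡ 1 (mod 113)  [q = 2: ≡ 1 ✗]
11^16 ≡ 106 (mod 113)  [q = 7: ≢ 1 ✓]
11^56 ≡ 1 shows ord(11) | 56, strictly less than φ(113); not a primitive root.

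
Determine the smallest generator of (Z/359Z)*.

7

φ(359) = 359 − 1 = 358 = 2 · 179.
Test candidates g = 2, 3, … against the prime factors q ∈ {2, 179} of φ(359): g is a generator iff g^(358/q) ≢ 1 for every such q.
g = 2: 2^179 ≡ 1 — hits 1, so not a primitive root.
g = 3: 3^179 ≡ 1 — hits 1, so not a primitive root.
g = 4: 4^179 ≡ 1 — hits 1, so not a primitive root.
g = 5: 5^179 ≡ 1 — hits 1, so not a primitive root.
g = 6: 6^179 ≡ 1 — hits 1, so not a primitive root.
g = 7: 7^179 ≡ 358; 7^2 ≡ 49 — none is 1, so 7 is a primitive root.
The smallest primitive root modulo 359 is 7.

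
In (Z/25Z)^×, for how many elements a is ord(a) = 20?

φ(25) = φ(5^2) = 5·(5−1) = 20 = 2^2 · 5.
(Z/25Z)^× is cyclic (|G| = 20); a cyclic group of order m has exactly φ(d) elements of each order d | m, and none otherwise.
20 = 2^2 · 5 divides 20, and φ(20) = 8.

8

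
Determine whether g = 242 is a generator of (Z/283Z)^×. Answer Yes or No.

Yes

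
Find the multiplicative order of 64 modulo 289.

ord(64) | φ(289) = φ(17^2) = 17·(17−1) = 272 = 2^4 · 17.
Divisors of 272: 1, 2, 4, 8, 16, 17, 34, 68, 136, 272.
Compute 64^d (mod 289) for the divisors d until we hit 1:
64^1 ≡ 64
64^2 ≡ 50
64^4 ≡ 188
64^8 ≡ 86
64^16 ≡ 171
64^17 ≡ 251
64^34 ≡ 288
64^68 ≡ 1
Therefore the multiplicative order of 64 modulo 289 is 68.

68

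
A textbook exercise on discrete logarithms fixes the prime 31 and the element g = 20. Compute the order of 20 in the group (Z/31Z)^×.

15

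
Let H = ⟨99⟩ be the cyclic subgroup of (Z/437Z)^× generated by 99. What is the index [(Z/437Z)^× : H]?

2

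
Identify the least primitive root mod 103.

φ(103) = 103 − 1 = 102 = 2 · 3 · 17.
g is a primitive root iff g^(102/q) ≢ 1 (mod 103) for each prime q ∈ {2, 3, 17}.
g = 2: 2^51 ≡ 1 — hits 1, so not a primitive root.
g = 3: 3^51 ≡ 102; 3^34 ≡ 1 — hits 1, so not a primitive root.
g = 4: 4^51 ≡ 1 — hits 1, so not a primitive root.
g = 5: 5^51 ≡ 102; 5^34 ≡ 56; 5^6 ≡ 72 — none is 1, so 5 is a primitive root.
The smallest primitive root modulo 103 is 5.

5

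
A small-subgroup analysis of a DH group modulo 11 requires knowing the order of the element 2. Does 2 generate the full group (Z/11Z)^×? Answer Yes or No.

Yes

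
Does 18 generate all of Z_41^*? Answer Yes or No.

φ(41) = 41 − 1 = 40 = 2^3 · 5.
An element g generates (Z/41Z)^× iff g^(40/q) ≢ 1 (mod 41) for each prime q ∈ {2, 5}.
18^20 ≡ 1 (mod 41)  [q = 2: ≡ 1 ✗]
18^8 ≡ 10 (mod 41)  [q = 5: ≢ 1 ✓]
Since 18^20 ≡ 1, the order of 18 divides 20 < 40, so 18 is not a primitive root.

No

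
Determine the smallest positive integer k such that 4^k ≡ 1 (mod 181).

Since 4 ∈ (Z/181Z)^×, its order divides φ(181) = 181 − 1 = 180 = 2^2 · 3^2 · 5.
Divisors of 180: 1, 2, 3, 4, 5, 6, 9, 10, 12, 15, 18, 20, 30, 36, 45, 60, 90, 180.
Test each divisor d:
4^1 ≡ 4
4^2 ≡ 16
4^3 ≡ 64
4^4 ≡ 75
4^5 ≡ 119
4^6 ≡ 114
4^9 ≡ 56
4^10 ≡ 43
4^12 ≡ 145
4^15 ≡ 49
4^18 ≡ 59
4^20 ≡ 39
4^30 ≡ 48
4^36 ≡ 42
4^45 ≡ 180
4^60 ≡ 132
4^90 ≡ 1
Hence ord(4) = 90.

90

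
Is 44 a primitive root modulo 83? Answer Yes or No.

No

φ(83) = 83 − 1 = 82 = 2 · 41.
It suffices to check that the order of 44 is not a proper divisor of 82: compute 44^(82/q) for q ∈ {2, 41}.
44^41 ≡ 1 (mod 83)  [q = 2: ≡ 1 ✗]
44^2 ≡ 27 (mod 83)  [q = 41: ≢ 1 ✓]
44^41 ≡ 1 shows ord(44) | 41, strictly less than φ(83); not a primitive root.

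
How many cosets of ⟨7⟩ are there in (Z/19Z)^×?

The order of 7 must divide φ(19) = 19 − 1 = 18 = 2 · 3^2.
Divisors of 18: 1, 2, 3, 6, 9, 18.
Test each divisor d:
7^1 ≡ 7 (mod 19)
7^2 ≡ 11 (mod 19)
7^3 ≡ 1 (mod 19) ✓
So ord_19(7) = 3, hence |⟨7⟩| = 3.
[(Z/19Z)^× : ⟨7⟩] = 18/3 = 6.

6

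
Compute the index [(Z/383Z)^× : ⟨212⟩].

The order of 212 must divide φ(383) = 383 − 1 = 382 = 2 · 191.
Divisors of 382: 1, 2, 191, 382.
Compute 212^d (mod 383) for the divisors d until we hit 1:
212^1 ≡ 212 (mod 383)
212^2 ≡ 133 (mod 383)
212^191 ≡ 382 (mod 383)
212^382 ≡ 1 (mod 383) ✓
So ord_383(212) = 382, hence |⟨212⟩| = 382.
[(Z/383Z)^× : ⟨212⟩] = 382/382 = 1.

1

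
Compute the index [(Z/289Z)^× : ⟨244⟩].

1

The order of 244 must divide φ(289) = φ(17^2) = 17·(17−1) = 272 = 2^4 · 17.
Divisors of 272: 1, 2, 4, 8, 16, 17, 34, 68, 136, 272.
Compute 244^d (mod 289) for the divisors d until we hit 1:
244^1 ≡ 244
244^2 ≡ 2
244^4 ≡ 4
244^8 ≡ 16
244^16 ≡ 256
244^17 ≡ 40
244^34 ≡ 155
244^68 ≡ 38
244^136 ≡ 288
244^272 ≡ 1
So ord_289(244) = 272, hence |⟨244⟩| = 272.
Index = |(Z/289Z)^×| / |⟨244⟩| = 272 / 272 = 1.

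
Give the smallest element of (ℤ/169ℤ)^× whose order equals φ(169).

φ(169) = φ(13^2) = 13·(13−1) = 156 = 2^2 · 3 · 13.
Test candidates g = 2, 3, … against the prime factors q ∈ {2, 3, 13} of φ(169): g is a generator iff g^(156/q) ≢ 1 for every such q.
g = 2: 2^78 ≡ 168; 2^52 ≡ 146; 2^12 ≡ 40 — none is 1, so 2 is a primitive root.
The smallest primitive root modulo 169 is 2.

2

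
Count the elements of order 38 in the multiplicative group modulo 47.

φ(47) = 47 − 1 = 46 = 2 · 23.
(Z/47Z)^× is cyclic (|G| = 46); a cyclic group of order m has exactly φ(d) elements of each order d | m, and none otherwise.
38 does not divide 46, so no element of (Z/47Z)^× has order 38.

0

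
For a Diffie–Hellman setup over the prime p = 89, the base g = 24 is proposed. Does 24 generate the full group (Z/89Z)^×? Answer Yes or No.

φ(89) = 89 − 1 = 88 = 2^3 · 11.
It suffices to check that the order of 24 is not a proper divisor of 88: compute 24^(88/q) for q ∈ {2, 11}.
24^44 ≡ 88 (mod 89)  [q = 2: ≢ 1 ✓]
24^8 ≡ 78 (mod 89)  [q = 11: ≢ 1 ✓]
All checks pass, so 24 has order 88 and is a primitive root modulo 89.

Yes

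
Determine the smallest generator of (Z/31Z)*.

φ(31) = 31 − 1 = 30 = 2 · 3 · 5.
g is a primitive root iff g^(30/q) ≢ 1 (mod 31) for each prime q ∈ {2, 3, 5}.
g = 2: 2^15 ≡ 1 — hits 1, so not a primitive root.
g = 3: 3^15 ≡ 30; 3^10 ≡ 25; 3^6 ≡ 16 — none is 1, so 3 is a primitive root.
So 3 is the smallest generator of (Z/31Z)^×.

3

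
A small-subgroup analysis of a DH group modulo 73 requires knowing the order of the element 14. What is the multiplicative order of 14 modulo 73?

72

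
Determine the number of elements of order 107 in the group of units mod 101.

0

φ(101) = 101 − 1 = 100 = 2^2 · 5^2.
In a cyclic group of order 100, there are φ(d) elements of order d for each divisor d of 100, and zero for non-divisors.
Here 100 is not a multiple of 107, so there are no elements of order 107.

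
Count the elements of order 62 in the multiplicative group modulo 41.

φ(41) = 41 − 1 = 40 = 2^3 · 5.
Since (Z/41Z)^× is cyclic of order 40, the number of elements of order d is φ(d) when d | 40 and 0 otherwise.
Here 40 is not a multiple of 62, so there are no elements of order 62.

0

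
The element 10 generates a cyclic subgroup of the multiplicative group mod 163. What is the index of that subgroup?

2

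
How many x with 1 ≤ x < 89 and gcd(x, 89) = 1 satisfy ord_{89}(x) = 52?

φ(89) = 89 − 1 = 88 = 2^3 · 11.
(Z/89Z)^× is cyclic (|G| = 88); a cyclic group of order m has exactly φ(d) elements of each order d | m, and none otherwise.
52 does not divide 88, so no element of (Z/89Z)^× has order 52.

0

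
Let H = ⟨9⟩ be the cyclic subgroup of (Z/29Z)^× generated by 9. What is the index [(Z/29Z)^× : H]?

Since 9 ∈ (Z/29Z)^×, its order divides φ(29) = 29 − 1 = 28 = 2^2 · 7.
Divisors of 28: 1, 2, 4, 7, 14, 28.
Compute 9^d (mod 29) for the divisors d until we hit 1:
9^1 ≡ 9 (mod 29)
9^2 ≡ 23 (mod 29)
9^4 ≡ 7 (mod 29)
9^7 ≡ 28 (mod 29)
9^14 ≡ 1 (mod 29) ✓
Thus |⟨9⟩| = ord(9) = 14.
Index = |(Z/29Z)^×| / |⟨9⟩| = 28 / 14 = 2.

2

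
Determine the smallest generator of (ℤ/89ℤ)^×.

3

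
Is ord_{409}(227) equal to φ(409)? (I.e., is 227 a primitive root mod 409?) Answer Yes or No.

No

φ(409) = 409 − 1 = 408 = 2^3 · 3 · 17.
227 is a primitive root mod 409 iff 227^(φ(409)/q) ≢ 1 for every prime q | φ(409), i.e. q ∈ {2, 3, 17}.
227^204 ≡ 1 (mod 409)  [q = 2: ≡ 1 ✗]
227^136 ≡ 1 (mod 409)  [q = 3: ≡ 1 ✗]
227^24 ≡ 345 (mod 409)  [q = 17: ≢ 1 ✓]
Since 227^204 ≡ 1, the order of 227 divides 204 < 408, so 227 is not a primitive root.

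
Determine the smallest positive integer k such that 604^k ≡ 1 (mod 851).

99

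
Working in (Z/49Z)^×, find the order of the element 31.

ord(31) | φ(49) = φ(7^2) = 7·(7−1) = 42 = 2 · 3 · 7.
Divisors of 42: 1, 2, 3, 6, 7, 14, 21, 42.
Compute 31^d (mod 49) for the divisors d until we hit 1:
31^1 ≡ 31 (mod 49)
31^2 ≡ 30 (mod 49)
31^3 ≡ 48 (mod 49)
31^6 ≡ 1 (mod 49) ✓
The smallest such exponent is 6, so the order of 31 is 6.

6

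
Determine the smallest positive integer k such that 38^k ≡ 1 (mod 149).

148

By Lagrange's theorem, ord_149(38) divides φ(149) = 149 − 1 = 148 = 2^2 · 37.
Divisors of 148: 1, 2, 4, 37, 74, 148.
Check 38^d mod 149 for each divisor in increasing order:
38^1 ≡ 38 (mod 149)
38^2 ≡ 103 (mod 149)
38^4 ≡ 30 (mod 149)
38^37 ≡ 105 (mod 149)
38^74 ≡ 148 (mod 149)
38^148 ≡ 1 (mod 149) ✓
Hence ord(38) = 148.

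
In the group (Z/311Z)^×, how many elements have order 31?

30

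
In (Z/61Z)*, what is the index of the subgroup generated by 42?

4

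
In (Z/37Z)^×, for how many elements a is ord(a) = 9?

φ(37) = 37 − 1 = 36 = 2^2 · 3^2.
Since (Z/37Z)^× is cyclic of order 36, the number of elements of order d is φ(d) when d | 36 and 0 otherwise.
9 = 3^2 divides 36, and φ(9) = 6.

6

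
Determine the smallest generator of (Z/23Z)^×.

5

φ(23) = 23 − 1 = 22 = 2 · 11.
g is a primitive root iff g^(22/q) ≢ 1 (mod 23) for each prime q ∈ {2, 11}.
g = 2: 2^11 ≡ 1 — hits 1, so not a primitive root.
g = 3: 3^11 ≡ 1 — hits 1, so not a primitive root.
g = 4: 4^11 ≡ 1 — hits 1, so not a primitive root.
g = 5: 5^11 ≡ 22; 5^2 ≡ 2 — none is 1, so 5 is a primitive root.
The smallest primitive root modulo 23 is 5.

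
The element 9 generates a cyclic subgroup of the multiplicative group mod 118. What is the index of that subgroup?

The order of 9 must divide φ(118) = φ(2)·φ(59) = 1·58 = 58 = 2 · 29.
Divisors of 58: 1, 2, 29, 58.
Evaluate successive powers at the divisors of 58:
9^1 ≡ 9 (mod 118)
9^2 ≡ 81 (mod 118)
9^29 ≡ 1 (mod 118) ✓
So ord_118(9) = 29, hence |⟨9⟩| = 29.
The index is φ(118) / ord(9) = 58 / 29 = 2.

2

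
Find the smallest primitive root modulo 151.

φ(151) = 151 − 1 = 150 = 2 · 3 · 5^2.
Test candidates g = 2, 3, … against the prime factors q ∈ {2, 3, 5} of φ(151): g is a generator iff g^(150/q) ≢ 1 for every such q.
g = 2: 2^75 ≡ 1 — hits 1, so not a primitive root.
g = 3: 3^75 ≡ 150; 3^50 ≡ 1 — hits 1, so not a primitive root.
g = 4: 4^75 ≡ 1 — hits 1, so not a primitive root.
g = 5: 5^75 ≡ 1 — hits 1, so not a primitive root.
g = 6: 6^75 ≡ 150; 6^50 ≡ 32; 6^30 ≡ 59 — none is 1, so 6 is a primitive root.
Hence the least primitive root of 151 is 6.

6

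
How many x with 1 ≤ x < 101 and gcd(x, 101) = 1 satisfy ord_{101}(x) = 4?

2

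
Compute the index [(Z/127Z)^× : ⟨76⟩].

6

The order of 76 must divide φ(127) = 127 − 1 = 126 = 2 · 3^2 · 7.
Divisors of 126: 1, 2, 3, 6, 7, 9, 14, 18, 21, 42, 63, 126.
Compute 76^d (mod 127) for the divisors d until we hit 1:
76^1 ≡ 76 (mod 127)
76^2 ≡ 61 (mod 127)
76^3 ≡ 64 (mod 127)
76^6 ≡ 32 (mod 127)
76^7 ≡ 19 (mod 127)
76^9 ≡ 16 (mod 127)
76^14 ≡ 107 (mod 127)
76^18 ≡ 2 (mod 127)
76^21 ≡ 1 (mod 127) ✓
So ord_127(76) = 21, hence |⟨76⟩| = 21.
The index is φ(127) / ord(76) = 126 / 21 = 6.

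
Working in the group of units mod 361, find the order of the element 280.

Since 280 ∈ (Z/361Z)^×, its order divides φ(361) = φ(19^2) = 19·(19−1) = 342 = 2 · 3^2 · 19.
Divisors of 342: 1, 2, 3, 6, 9, 18, 19, 38, 57, 114, 171, 342.
Test each divisor d:
280^1 ≡ 280
280^2 ≡ 63
280^3 ≡ 312
280^6 ≡ 235
280^9 ≡ 37
280^18 ≡ 286
280^19 ≡ 299
280^38 ≡ 234
280^57 ≡ 293
280^114 ≡ 292
280^171 ≡ 360
280^342 ≡ 1
Hence ord(280) = 342.

342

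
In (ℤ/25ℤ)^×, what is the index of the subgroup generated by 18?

5

The order of 18 must divide φ(25) = φ(5^2) = 5·(5−1) = 20 = 2^2 · 5.
Divisors of 20: 1, 2, 4, 5, 10, 20.
Check 18^d mod 25 for each divisor in increasing order:
18^1 ≡ 18
18^2 ≡ 24
18^4 ≡ 1
Thus |⟨18⟩| = ord(18) = 4.
[(Z/25Z)^× : ⟨18⟩] = 20/4 = 5.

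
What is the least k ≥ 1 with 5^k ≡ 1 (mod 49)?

42

The order of 5 must divide φ(49) = φ(7^2) = 7·(7−1) = 42 = 2 · 3 · 7.
Divisors of 42: 1, 2, 3, 6, 7, 14, 21, 42.
Evaluate successive powers at the divisors of 42:
5^1 ≡ 5
5^2 ≡ 25
5^3 ≡ 27
5^6 ≡ 43
5^7 ≡ 19
5^14 ≡ 18
5^21 ≡ 48
5^42 ≡ 1
Therefore the multiplicative order of 5 modulo 49 is 42.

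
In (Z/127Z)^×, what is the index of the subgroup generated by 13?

2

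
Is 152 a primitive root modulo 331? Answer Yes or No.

Yes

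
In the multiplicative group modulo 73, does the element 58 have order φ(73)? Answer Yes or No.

Yes

φ(73) = 73 − 1 = 72 = 2^3 · 3^2.
An element g generates (Z/73Z)^× iff g^(72/q) ≢ 1 (mod 73) for each prime q ∈ {2, 3}.
58^36 ≡ 72 (mod 73)  [q = 2: ≢ 1 ✓]
58^24 ≡ 8 (mod 73)  [q = 3: ≢ 1 ✓]
Every test exponent gives a nontrivial residue, hence 58 generates the full group.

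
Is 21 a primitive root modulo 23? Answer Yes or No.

φ(23) = 23 − 1 = 22 = 2 · 11.
21 is a primitive root mod 23 iff 21^(φ(23)/q) ≢ 1 for every prime q | φ(23), i.e. q ∈ {2, 11}.
21^11 ≡ 22 (mod 23)  [q = 2: ≢ 1 ✓]
21^2 ≡ 4 (mod 23)  [q = 11: ≢ 1 ✓]
None equal 1, so ord_23(21) = 22: 21 is a primitive root.

Yes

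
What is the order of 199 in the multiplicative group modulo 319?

7

Since 199 ∈ (Z/319Z)^×, its order divides φ(319) = φ(11·29) = (11−1)·(29−1) = 10·28 = 280 = 2^3 · 5 · 7.
Divisors of 280: 1, 2, 4, 5, 7, 8, 10, 14, 20, 28, 35, 40, 56, 70, 140, 280.
Evaluate successive powers at the divisors of 280:
199^1 ≡ 199 (mod 319)
199^2 ≡ 45 (mod 319)
199^4 ≡ 111 (mod 319)
199^5 ≡ 78 (mod 319)
199^7 ≡ 1 (mod 319) ✓
Hence ord(199) = 7.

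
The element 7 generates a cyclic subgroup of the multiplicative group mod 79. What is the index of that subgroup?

1

By Lagrange's theorem, ord_79(7) divides φ(79) = 79 − 1 = 78 = 2 · 3 · 13.
Divisors of 78: 1, 2, 3, 6, 13, 26, 39, 78.
Test each divisor d:
7^1 ≡ 7
7^2 ≡ 49
7^3 ≡ 27
7^6 ≡ 18
7^13 ≡ 56
7^26 ≡ 55
7^39 ≡ 78
7^78 ≡ 1
So ord_79(7) = 78, hence |⟨7⟩| = 78.
Index = |(Z/79Z)^×| / |⟨7⟩| = 78 / 78 = 1.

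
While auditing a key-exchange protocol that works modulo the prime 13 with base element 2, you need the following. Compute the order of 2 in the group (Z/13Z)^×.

By Lagrange's theorem, ord_13(2) divides φ(13) = 13 − 1 = 12 = 2^2 · 3.
Divisors of 12: 1, 2, 3, 4, 6, 12.
Check 2^d mod 13 for each divisor in increasing order:
2^1 ≡ 2 (mod 13)
2^2 ≡ 4 (mod 13)
2^3 ≡ 8 (mod 13)
2^4 ≡ 3 (mod 13)
2^6 ≡ 12 (mod 13)
2^12 ≡ 1 (mod 13) ✓
So ord_13(2) = 12.

12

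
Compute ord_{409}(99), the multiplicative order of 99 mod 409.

Since 99 ∈ (Z/409Z)^×, its order divides φ(409) = 409 − 1 = 408 = 2^3 · 3 · 17.
Divisors of 408: 1, 2, 3, 4, 6, 8, 12, 17, 24, 34, 51, 68, 102, 136, 204, 408.
Compute 99^d (mod 409) for the divisors d until we hit 1:
99^1 ≡ 99 (mod 409)
99^2 ≡ 394 (mod 409)
99^3 ≡ 151 (mod 409)
99^4 ≡ 225 (mod 409)
99^6 ≡ 306 (mod 409)
99^8 ≡ 318 (mod 409)
99^12 ≡ 384 (mod 409)
99^17 ≡ 183 (mod 409)
99^24 ≡ 216 (mod 409)
99^34 ≡ 360 (mod 409)
99^51 ≡ 31 (mod 409)
99^68 ≡ 356 (mod 409)
99^102 ≡ 143 (mod 409)
99^136 ≡ 355 (mod 409)
99^204 ≡ 408 (mod 409)
99^408 ≡ 1 (mod 409) ✓
Hence ord(99) = 408.

408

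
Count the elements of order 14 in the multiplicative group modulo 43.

6

φ(43) = 43 − 1 = 42 = 2 · 3 · 7.
In a cyclic group of order 42, there are φ(d) elements of order d for each divisor d of 42, and zero for non-divisors.
14 = 2 · 7 divides 42, and φ(14) = 6.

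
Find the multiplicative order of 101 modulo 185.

6

Since 101 ∈ (Z/185Z)^×, its order divides φ(185) = φ(5·37) = (5−1)·(37−1) = 4·36 = 144 = 2^4 · 3^2.
Divisors of 144: 1, 2, 3, 4, 6, 8, 9, 12, 16, 18, 24, 36, 48, 72, 144.
Check 101^d mod 185 for each divisor in increasing order:
101^1 ≡ 101
101^2 ≡ 26
101^3 ≡ 36
101^4 ≡ 121
101^6 ≡ 1
The smallest such exponent is 6, so the order of 101 is 6.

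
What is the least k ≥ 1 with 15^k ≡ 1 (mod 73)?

72

By Lagrange's theorem, ord_73(15) divides φ(73) = 73 − 1 = 72 = 2^3 · 3^2.
Divisors of 72: 1, 2, 3, 4, 6, 8, 9, 12, 18, 24, 36, 72.
Check 15^d mod 73 for each divisor in increasing order:
15^1 ≡ 15 (mod 73)
15^2 ≡ 6 (mod 73)
15^3 ≡ 17 (mod 73)
15^4 ≡ 36 (mod 73)
15^6 ≡ 70 (mod 73)
15^8 ≡ 55 (mod 73)
15^9 ≡ 22 (mod 73)
15^12 ≡ 9 (mod 73)
15^18 ≡ 46 (mod 73)
15^24 ≡ 8 (mod 73)
15^36 ≡ 72 (mod 73)
15^72 ≡ 1 (mod 73) ✓
The smallest such exponent is 72, so the order of 15 is 72.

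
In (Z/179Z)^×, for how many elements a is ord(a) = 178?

φ(179) = 179 − 1 = 178 = 2 · 89.
(Z/179Z)^× is cyclic (|G| = 178); a cyclic group of order m has exactly φ(d) elements of each order d | m, and none otherwise.
178 = 2 · 89 divides 178, and φ(178) = 88.

88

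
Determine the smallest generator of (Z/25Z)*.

2

φ(25) = φ(5^2) = 5·(5−1) = 20 = 2^2 · 5.
g is a primitive root iff g^(20/q) ≢ 1 (mod 25) for each prime q ∈ {2, 5}.
g = 2: 2^10 ≡ 24; 2^4 ≡ 16 — none is 1, so 2 is a primitive root.
Hence the least primitive root of 25 is 2.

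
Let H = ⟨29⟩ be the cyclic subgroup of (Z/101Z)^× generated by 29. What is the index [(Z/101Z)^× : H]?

By Lagrange's theorem, ord_101(29) divides φ(101) = 101 − 1 = 100 = 2^2 · 5^2.
Divisors of 100: 1, 2, 4, 5, 10, 20, 25, 50, 100.
Test each divisor d:
29^1 ≡ 29 (mod 101)
29^2 ≡ 33 (mod 101)
29^4 ≡ 79 (mod 101)
29^5 ≡ 69 (mod 101)
29^10 ≡ 14 (mod 101)
29^20 ≡ 95 (mod 101)
29^25 ≡ 91 (mod 101)
29^50 ≡ 100 (mod 101)
29^100 ≡ 1 (mod 101) ✓
The order of 29 is 100, so the subgroup it generates has 100 elements.
[(Z/101Z)^× : ⟨29⟩] = 100/100 = 1.

1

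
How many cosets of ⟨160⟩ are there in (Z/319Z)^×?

2

The order of 160 must divide φ(319) = φ(11·29) = (11−1)·(29−1) = 10·28 = 280 = 2^3 · 5 · 7.
Divisors of 280: 1, 2, 4, 5, 7, 8, 10, 14, 20, 28, 35, 40, 56, 70, 140, 280.
Test each divisor d:
160^1 ≡ 160 (mod 319)
160^2 ≡ 80 (mod 319)
160^4 ≡ 20 (mod 319)
160^5 ≡ 10 (mod 319)
160^7 ≡ 162 (mod 319)
160^8 ≡ 81 (mod 319)
160^10 ≡ 100 (mod 319)
160^14 ≡ 86 (mod 319)
160^20 ≡ 111 (mod 319)
160^28 ≡ 59 (mod 319)
160^35 ≡ 307 (mod 319)
160^40 ≡ 199 (mod 319)
160^56 ≡ 291 (mod 319)
160^70 ≡ 144 (mod 319)
160^140 ≡ 1 (mod 319) ✓
So ord_319(160) = 140, hence |⟨160⟩| = 140.
The index is φ(319) / ord(160) = 280 / 140 = 2.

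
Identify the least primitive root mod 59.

2

φ(59) = 59 − 1 = 58 = 2 · 29.
g is a primitive root iff g^(58/q) ≢ 1 (mod 59) for each prime q ∈ {2, 29}.
g = 2: 2^29 ≡ 58; 2^2 ≡ 4 — none is 1, so 2 is a primitive root.
Hence the least primitive root of 59 is 2.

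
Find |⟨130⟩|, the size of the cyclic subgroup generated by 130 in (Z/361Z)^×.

Since 130 ∈ (Z/361Z)^×, its order divides φ(361) = φ(19^2) = 19·(19−1) = 342 = 2 · 3^2 · 19.
Divisors of 342: 1, 2, 3, 6, 9, 18, 19, 38, 57, 114, 171, 342.
Evaluate successive powers at the divisors of 342:
130^1 ≡ 130 (mod 361)
130^2 ≡ 294 (mod 361)
130^3 ≡ 315 (mod 361)
130^6 ≡ 311 (mod 361)
130^9 ≡ 134 (mod 361)
130^18 ≡ 267 (mod 361)
130^19 ≡ 54 (mod 361)
130^38 ≡ 28 (mod 361)
130^57 ≡ 68 (mod 361)
130^114 ≡ 292 (mod 361)
130^171 ≡ 1 (mod 361) ✓
Therefore the multiplicative order of 130 modulo 361 is 171.

171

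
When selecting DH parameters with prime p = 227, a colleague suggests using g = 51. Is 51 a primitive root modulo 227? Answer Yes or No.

Yes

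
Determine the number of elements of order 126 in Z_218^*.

0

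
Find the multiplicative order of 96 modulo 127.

Since 96 ∈ (Z/127Z)^×, its order divides φ(127) = 127 − 1 = 126 = 2 · 3^2 · 7.
Divisors of 126: 1, 2, 3, 6, 7, 9, 14, 18, 21, 42, 63, 126.
Compute 96^d (mod 127) for the divisors d until we hit 1:
96^1 ≡ 96 (mod 127)
96^2 ≡ 72 (mod 127)
96^3 ≡ 54 (mod 127)
96^6 ≡ 122 (mod 127)
96^7 ≡ 28 (mod 127)
96^9 ≡ 111 (mod 127)
96^14 ≡ 22 (mod 127)
96^18 ≡ 2 (mod 127)
96^21 ≡ 108 (mod 127)
96^42 ≡ 107 (mod 127)
96^63 ≡ 126 (mod 127)
96^126 ≡ 1 (mod 127) ✓
Therefore the multiplicative order of 96 modulo 127 is 126.

126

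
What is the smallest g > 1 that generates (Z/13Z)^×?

2

φ(13) = 13 − 1 = 12 = 2^2 · 3.
g is a primitive root iff g^(12/q) ≢ 1 (mod 13) for each prime q ∈ {2, 3}.
g = 2: 2^6 ≡ 12; 2^4 ≡ 3 — none is 1, so 2 is a primitive root.
The smallest primitive root modulo 13 is 2.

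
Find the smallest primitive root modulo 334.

5

φ(334) = φ(2)·φ(167) = 1·166 = 166 = 2 · 83.
g is a primitive root iff g^(166/q) ≢ 1 (mod 334) for each prime q ∈ {2, 83}.
g = 2: gcd(2, 334) = 2 > 1, not a unit — skip.
g = 3: 3^83 ≡ 1 — hits 1, so not a primitive root.
g = 4: gcd(4, 334) = 2 > 1, not a unit — skip.
g = 5: 5^83 ≡ 333; 5^2 ≡ 25 — none is 1, so 5 is a primitive root.
So 5 is the smallest generator of (Z/334Z)^×.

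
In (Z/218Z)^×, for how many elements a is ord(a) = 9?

φ(218) = φ(2)·φ(109) = 1·108 = 108 = 2^2 · 3^3.
In a cyclic group of order 108, there are φ(d) elements of order d for each divisor d of 108, and zero for non-divisors.
9 = 3^2 divides 108, and φ(9) = 6.

6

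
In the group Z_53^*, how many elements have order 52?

φ(53) = 53 − 1 = 52 = 2^2 · 13.
(Z/53Z)^× is cyclic (|G| = 52); a cyclic group of order m has exactly φ(d) elements of each order d | m, and none otherwise.
52 = 2^2 · 13 divides 52, and φ(52) = 24.

24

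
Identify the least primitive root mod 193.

φ(193) = 193 − 1 = 192 = 2^6 · 3.
Test candidates g = 2, 3, … against the prime factors q ∈ {2, 3} of φ(193): g is a generator iff g^(192/q) ≢ 1 for every such q.
g = 2: 2^96 ≡ 1 — hits 1, so not a primitive root.
g = 3: 3^96 ≡ 1 — hits 1, so not a primitive root.
g = 4: 4^96 ≡ 1 — hits 1, so not a primitive root.
g = 5: 5^96 ≡ 192; 5^64 ≡ 84 — none is 1, so 5 is a primitive root.
Hence the least primitive root of 193 is 5.

5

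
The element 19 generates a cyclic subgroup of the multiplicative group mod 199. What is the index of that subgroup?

ord(19) | φ(199) = 199 − 1 = 198 = 2 · 3^2 · 11.
Divisors of 198: 1, 2, 3, 6, 9, 11, 18, 22, 33, 66, 99, 198.
Compute 19^d (mod 199) for the divisors d until we hit 1:
19^1 ≡ 19 (mod 199)
19^2 ≡ 162 (mod 199)
19^3 ≡ 93 (mod 199)
19^6 ≡ 92 (mod 199)
19^9 ≡ 198 (mod 199)
19^11 ≡ 37 (mod 199)
19^18 ≡ 1 (mod 199) ✓
Thus |⟨19⟩| = ord(19) = 18.
[(Z/199Z)^× : ⟨19⟩] = 198/18 = 11.

11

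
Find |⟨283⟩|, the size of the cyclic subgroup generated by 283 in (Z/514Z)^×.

128

The order of 283 must divide φ(514) = φ(2)·φ(257) = 1·256 = 256 = 2^8.
Divisors of 256: 1, 2, 4, 8, 16, 32, 64, 128, 256.
Evaluate successive powers at the divisors of 256:
283^1 ≡ 283 (mod 514)
283^2 ≡ 419 (mod 514)
283^4 ≡ 287 (mod 514)
283^8 ≡ 129 (mod 514)
283^16 ≡ 193 (mod 514)
283^32 ≡ 241 (mod 514)
283^64 ≡ 513 (mod 514)
283^128 ≡ 1 (mod 514) ✓
So ord_514(283) = 128.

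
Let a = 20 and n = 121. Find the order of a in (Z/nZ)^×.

55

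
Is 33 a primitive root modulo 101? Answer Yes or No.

No

φ(101) = 101 − 1 = 100 = 2^2 · 5^2.
33 is a primitive root mod 101 iff 33^(φ(101)/q) ≢ 1 for every prime q | φ(101), i.e. q ∈ {2, 5}.
33^50 ≡ 1 (mod 101)  [q = 2: ≡ 1 ✗]
33^20 ≡ 36 (mod 101)  [q = 5: ≢ 1 ✓]
Since 33^50 ≡ 1, the order of 33 divides 50 < 100, so 33 is not a primitive root.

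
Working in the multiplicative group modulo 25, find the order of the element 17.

20

Since 17 ∈ (Z/25Z)^×, its order divides φ(25) = φ(5^2) = 5·(5−1) = 20 = 2^2 · 5.
Divisors of 20: 1, 2, 4, 5, 10, 20.
Evaluate successive powers at the divisors of 20:
17^1 ≡ 17 (mod 25)
17^2 ≡ 14 (mod 25)
17^4 ≡ 21 (mod 25)
17^5 ≡ 7 (mod 25)
17^10 ≡ 24 (mod 25)
17^20 ≡ 1 (mod 25) ✓
The smallest such exponent is 20, so the order of 17 is 20.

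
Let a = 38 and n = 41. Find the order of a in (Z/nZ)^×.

The order of 38 must divide φ(41) = 41 − 1 = 40 = 2^3 · 5.
Divisors of 40: 1, 2, 4, 5, 8, 10, 20, 40.
Check 38^d mod 41 for each divisor in increasing order:
38^1 ≡ 38
38^2 ≡ 9
38^4 ≡ 40
38^5 ≡ 3
38^8 ≡ 1
The smallest such exponent is 8, so the order of 38 is 8.

8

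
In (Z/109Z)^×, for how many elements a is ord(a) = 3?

φ(109) = 109 − 1 = 108 = 2^2 · 3^3.
(Z/109Z)^× is cyclic (|G| = 108); a cyclic group of order m has exactly φ(d) elements of each order d | m, and none otherwise.
3 | 108, and φ(3) = 3 − 1 = 2.

2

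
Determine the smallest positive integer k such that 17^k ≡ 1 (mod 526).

131

By Lagrange's theorem, ord_526(17) divides φ(526) = φ(2)·φ(263) = 1·262 = 262 = 2 · 131.
Divisors of 262: 1, 2, 131, 262.
Compute 17^d (mod 526) for the divisors d until we hit 1:
17^1 ≡ 17 (mod 526)
17^2 ≡ 289 (mod 526)
17^131 ≡ 1 (mod 526) ✓
So ord_526(17) = 131.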